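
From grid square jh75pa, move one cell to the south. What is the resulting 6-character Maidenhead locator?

JH74px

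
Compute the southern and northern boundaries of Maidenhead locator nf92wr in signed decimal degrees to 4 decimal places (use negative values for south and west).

-37.2917, -37.2500

Field N=13, F=5: +13·20° lon, +5·10° lat → SW at lon 80°, lat -40°.
Square 9, 2: +9·2° lon, +2·1° lat → SW at lon 98°, lat -38°.
Subsquare w=22, r=17: +22·0.0833333° lon, +17·0.0416667° lat → SW at lon 99.8333°, lat -37.2917°.
Cell spans 0.0833333° lon × 0.0416667° lat.
south -37.2917, north -37.2500.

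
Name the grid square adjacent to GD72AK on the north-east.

GD72bl

Longitude subsquare a = 0; +1 → 1 = b.
Latitude subsquare k = 10; +1 → 11 = l.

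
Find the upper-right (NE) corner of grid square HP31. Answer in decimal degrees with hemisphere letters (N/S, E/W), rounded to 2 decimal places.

Field H=7, P=15: +7·20° lon, +15·10° lat → SW at lon -40°, lat 60°.
Square 3, 1: +3·2° lon, +1·1° lat → SW at lon -34°, lat 61°.
Cell spans 2° lon × 1° lat. NE corner is SW corner plus one full cell.
latitude 62.00° N, longitude 32.00° W.

62.00° N, 32.00° W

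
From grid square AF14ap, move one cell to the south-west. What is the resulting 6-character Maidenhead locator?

AF04xo

Longitude subsquare a = 0; −1 → -1, wraps to 23 = x, carry into square.
Longitude square 1; −1 → 0.
Latitude subsquare p = 15; −1 → 14 = o.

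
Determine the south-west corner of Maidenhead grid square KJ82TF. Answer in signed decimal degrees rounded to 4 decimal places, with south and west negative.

2.2083, 37.5833

Field K=10, J=9: +10·20° lon, +9·10° lat → SW at lon 20°, lat 0°.
Square 8, 2: +8·2° lon, +2·1° lat → SW at lon 36°, lat 2°.
Subsquare t=19, f=5: +19·0.0833333° lon, +5·0.0416667° lat → SW at lon 37.5833°, lat 2.20833°.
latitude 2.2083, longitude 37.5833.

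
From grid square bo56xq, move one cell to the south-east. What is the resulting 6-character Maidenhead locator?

BO66ap

Longitude subsquare x = 23; +1 → 24, wraps to 0 = a, carry into square.
Longitude square 5; +1 → 6.
Latitude subsquare q = 16; −1 → 15 = p.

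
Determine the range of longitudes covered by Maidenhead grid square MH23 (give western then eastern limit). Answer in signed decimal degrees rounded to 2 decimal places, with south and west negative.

Field M=12, H=7: +12·20° lon, +7·10° lat → SW at lon 60°, lat -20°.
Square 2, 3: +2·2° lon, +3·1° lat → SW at lon 64°, lat -17°.
Cell spans 2° lon × 1° lat.
west 64.00, east 66.00.

64.00, 66.00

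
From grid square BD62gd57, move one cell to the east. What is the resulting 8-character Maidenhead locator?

BD62gd67

Longitude extended square 5; +1 → 6.
The latitude characters are unchanged.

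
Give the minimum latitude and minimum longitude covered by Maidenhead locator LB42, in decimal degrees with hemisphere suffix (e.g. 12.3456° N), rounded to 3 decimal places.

Field L=11, B=1: +11·20° lon, +1·10° lat → SW at lon 40°, lat -80°.
Square 4, 2: +4·2° lon, +2·1° lat → SW at lon 48°, lat -78°.
latitude 78.000° S, longitude 48.000° E.

78.000° S, 48.000° E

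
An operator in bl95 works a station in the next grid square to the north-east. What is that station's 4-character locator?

Longitude square 9; +1 → 10, wraps to 0, carry into field.
Longitude field B = 1; +1 → 2 = C.
Latitude square 5; +1 → 6.

CL06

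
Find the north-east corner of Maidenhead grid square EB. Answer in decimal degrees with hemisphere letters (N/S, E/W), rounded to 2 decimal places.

Field E=4, B=1: +4·20° lon, +1·10° lat → SW at lon -100°, lat -80°.
Cell spans 20° lon × 10° lat. NE corner is SW corner plus one full cell.
latitude 70.00° S, longitude 80.00° W.

70.00° S, 80.00° W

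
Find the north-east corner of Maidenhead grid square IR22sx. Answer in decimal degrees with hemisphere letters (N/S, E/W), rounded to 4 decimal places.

83.0000° N, 14.4167° W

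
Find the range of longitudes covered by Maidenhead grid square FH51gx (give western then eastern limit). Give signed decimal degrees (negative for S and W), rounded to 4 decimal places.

Field F=5, H=7: +5·20° lon, +7·10° lat → SW at lon -80°, lat -20°.
Square 5, 1: +5·2° lon, +1·1° lat → SW at lon -70°, lat -19°.
Subsquare g=6, x=23: +6·0.0833333° lon, +23·0.0416667° lat → SW at lon -69.5°, lat -18.0417°.
Cell spans 0.0833333° lon × 0.0416667° lat.
west -69.5000, east -69.4167.

-69.5000, -69.4167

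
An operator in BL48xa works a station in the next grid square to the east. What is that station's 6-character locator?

Longitude subsquare x = 23; +1 → 24, wraps to 0 = a, carry into square.
Longitude square 4; +1 → 5.
The latitude characters are unchanged.

BL58aa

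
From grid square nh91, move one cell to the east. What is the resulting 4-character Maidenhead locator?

OH01

Longitude square 9; +1 → 10, wraps to 0, carry into field.
Longitude field N = 13; +1 → 14 = O.
The latitude characters are unchanged.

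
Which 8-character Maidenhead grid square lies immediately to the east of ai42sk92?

Longitude extended square 9; +1 → 10, wraps to 0, carry into subsquare.
Longitude subsquare s = 18; +1 → 19 = t.
The latitude characters are unchanged.

AI42tk02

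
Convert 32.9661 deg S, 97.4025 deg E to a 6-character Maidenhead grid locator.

Add 180° to longitude and 90° to latitude: 277.4025, 57.0339.
Field (20°×10°, letters A–R): 277.4025/20 → 13 → N, 57.0339/10 → 5 → F; chars NF.
Square (2°×1°, digits 0–9): 17.4025/2 → 8, 7.0339/1 → 7; chars 87.
Subsquare (5′×2.5′, letters a–x): 1.4025/0.0833333 → 16 → q, 0.0339/0.0416667 → 0 → a; chars qa.

NF87qa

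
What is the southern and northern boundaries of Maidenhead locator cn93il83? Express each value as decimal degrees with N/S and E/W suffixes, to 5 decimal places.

Field C=2, N=13: +2·20° lon, +13·10° lat → SW at lon -140°, lat 40°.
Square 9, 3: +9·2° lon, +3·1° lat → SW at lon -122°, lat 43°.
Subsquare i=8, l=11: +8·0.0833333° lon, +11·0.0416667° lat → SW at lon -121.333°, lat 43.4583°.
Extended square 8, 3: +8·0.00833333° lon, +3·0.00416667° lat → SW at lon -121.267°, lat 43.4708°.
Cell spans 0.00833333° lon × 0.00416667° lat.
south 43.47083° N, north 43.47500° N.

43.47083° N, 43.47500° N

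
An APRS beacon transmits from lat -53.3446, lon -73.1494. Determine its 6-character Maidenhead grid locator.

FD36kp

Offset from 180°W / 90°S: lon 106.8506°, lat 36.6554°.
Field: 106.8506/20 → 5 → F, 36.6554/10 → 3 → D; chars FD.
Square: 6.8506/2 → 3, 6.6554/1 → 6; chars 36.
Subsquare: 0.8506/0.0833333 → 10 → k, 0.6554/0.0416667 → 15 → p; chars kp.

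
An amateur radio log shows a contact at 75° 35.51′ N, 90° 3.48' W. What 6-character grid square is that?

EQ45xo

Add 180° to longitude and 90° to latitude: 89.9420, 165.5918.
Field: 89.9420/20 → 4 → E, 165.5918/10 → 16 → Q; chars EQ.
Square: 9.9420/2 → 4, 5.5918/1 → 5; chars 45.
Subsquare: 1.9420/0.0833333 → 23 → x, 0.5918/0.0416667 → 14 → o; chars xo.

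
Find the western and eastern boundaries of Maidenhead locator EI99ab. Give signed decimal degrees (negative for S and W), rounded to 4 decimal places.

-82.0000, -81.9167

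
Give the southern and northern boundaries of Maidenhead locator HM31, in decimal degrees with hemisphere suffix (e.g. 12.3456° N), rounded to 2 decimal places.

Field H=7, M=12: +7·20° lon, +12·10° lat → SW at lon -40°, lat 30°.
Square 3, 1: +3·2° lon, +1·1° lat → SW at lon -34°, lat 31°.
Cell spans 2° lon × 1° lat.
south 31.00° N, north 32.00° N.

31.00° N, 32.00° N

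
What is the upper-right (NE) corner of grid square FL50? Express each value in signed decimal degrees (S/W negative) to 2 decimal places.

21.00, -68.00

Field F=5, L=11: +5·20° lon, +11·10° lat → SW at lon -80°, lat 20°.
Square 5, 0: +5·2° lon, +0·1° lat → SW at lon -70°, lat 20°.
Cell spans 2° lon × 1° lat. NE corner is SW corner plus one full cell.
latitude 21.00, longitude -68.00.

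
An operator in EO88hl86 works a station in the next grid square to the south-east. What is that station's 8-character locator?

EO88hl95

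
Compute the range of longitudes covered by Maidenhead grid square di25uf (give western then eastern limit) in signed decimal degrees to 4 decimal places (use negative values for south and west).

Field D=3, I=8: +3·20° lon, +8·10° lat → SW at lon -120°, lat -10°.
Square 2, 5: +2·2° lon, +5·1° lat → SW at lon -116°, lat -5°.
Subsquare u=20, f=5: +20·0.0833333° lon, +5·0.0416667° lat → SW at lon -114.333°, lat -4.79167°.
Cell spans 0.0833333° lon × 0.0416667° lat.
west -114.3333, east -114.2500.

-114.3333, -114.2500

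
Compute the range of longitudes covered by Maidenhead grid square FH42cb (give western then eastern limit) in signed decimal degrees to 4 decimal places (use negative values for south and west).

-71.8333, -71.7500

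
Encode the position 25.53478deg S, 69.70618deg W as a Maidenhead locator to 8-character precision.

Offset from 180°W / 90°S: lon 110.29382°, lat 64.46522°.
Field (20°×10°, letters A–R): lon ⌊110.29382/20⌋ = 5 → F; lat ⌊64.46522/10⌋ = 6 → G.
Square (2°×1°, digits 0–9): lon ⌊10.29382/2⌋ = 5; lat ⌊4.46522/1⌋ = 4.
Subsquare (5′×2.5′, letters a–x): lon ⌊0.29382/0.0833333⌋ = 3 → d; lat ⌊0.46522/0.0416667⌋ = 11 → l.
Extended square (30″×15″, digits 0–9): lon ⌊0.04382/0.00833333⌋ = 5; lat ⌊0.00689/0.00416667⌋ = 1.

FG54dl51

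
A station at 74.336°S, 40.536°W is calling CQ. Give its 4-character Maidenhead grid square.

GB95

Shift to the Maidenhead origin (180°W, 90°S): lon 139.46, lat 15.66.
Field: 139.46/20 → 6 → G, 15.66/10 → 1 → B; chars GB.
Square: 19.46/2 → 9, 5.66/1 → 5; chars 95.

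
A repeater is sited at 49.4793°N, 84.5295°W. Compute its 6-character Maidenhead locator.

Shift to the Maidenhead origin (180°W, 90°S): lon 95.4705, lat 139.4793.
Field: lon ⌊95.4705/20⌋ = 4 → E; lat ⌊139.4793/10⌋ = 13 → N.
Square: lon ⌊15.4705/2⌋ = 7; lat ⌊9.4793/1⌋ = 9.
Subsquare: lon ⌊1.4705/0.0833333⌋ = 17 → r; lat ⌊0.4793/0.0416667⌋ = 11 → l.

EN79rl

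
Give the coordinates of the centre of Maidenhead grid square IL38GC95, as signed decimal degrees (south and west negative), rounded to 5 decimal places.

Field I=8, L=11: +8·20° lon, +11·10° lat → SW at lon -20°, lat 20°.
Square 3, 8: +3·2° lon, +8·1° lat → SW at lon -14°, lat 28°.
Subsquare g=6, c=2: +6·0.0833333° lon, +2·0.0416667° lat → SW at lon -13.5°, lat 28.0833°.
Extended square 9, 5: +9·0.00833333° lon, +5·0.00416667° lat → SW at lon -13.425°, lat 28.1042°.
Cell spans 0.00833333° lon × 0.00416667° lat. Centre is SW corner plus half of each.
latitude 28.10625, longitude -13.42083.

28.10625, -13.42083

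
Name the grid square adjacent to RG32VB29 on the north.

RG32vc20

Latitude extended square 9; +1 → 10, wraps to 0, carry into subsquare.
Latitude subsquare b = 1; +1 → 2 = c.
The longitude characters are unchanged.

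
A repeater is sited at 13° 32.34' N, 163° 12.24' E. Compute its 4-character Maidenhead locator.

Add 180° to longitude and 90° to latitude: 343.20, 103.54.
Field (20°×10°, letters A–R): 343.20/20 → 17 → R, 103.54/10 → 10 → K; chars RK.
Square (2°×1°, digits 0–9): 3.20/2 → 1, 3.54/1 → 3; chars 13.

RK13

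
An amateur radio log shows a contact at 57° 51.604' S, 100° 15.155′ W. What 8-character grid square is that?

Add 180° to longitude and 90° to latitude: 79.74742, 32.13993.
Field: 79.74742/20 → 3 → D, 32.13993/10 → 3 → D; chars DD.
Square: 19.74742/2 → 9, 2.13993/1 → 2; chars 92.
Subsquare: 1.74742/0.0833333 → 20 → u, 0.13993/0.0416667 → 3 → d; chars ud.
Extended square: 0.08075/0.00833333 → 9, 0.01493/0.00416667 → 3; chars 93.

DD92ud93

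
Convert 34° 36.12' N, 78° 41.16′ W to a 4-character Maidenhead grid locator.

Offset from 180°W / 90°S: lon 101.31°, lat 124.60°.
Field: lon ⌊101.31/20⌋ = 5 → F; lat ⌊124.60/10⌋ = 12 → M.
Square: lon ⌊1.31/2⌋ = 0; lat ⌊4.60/1⌋ = 4.

FM04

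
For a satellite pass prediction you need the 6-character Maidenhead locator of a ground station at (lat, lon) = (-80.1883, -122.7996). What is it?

CA89ot

Add 180° to longitude and 90° to latitude: 57.2004, 9.8117.
Field: lon ⌊57.2004/20⌋ = 2 → C; lat ⌊9.8117/10⌋ = 0 → A.
Square: lon ⌊17.2004/2⌋ = 8; lat ⌊9.8117/1⌋ = 9.
Subsquare: lon ⌊1.2004/0.0833333⌋ = 14 → o; lat ⌊0.8117/0.0416667⌋ = 19 → t.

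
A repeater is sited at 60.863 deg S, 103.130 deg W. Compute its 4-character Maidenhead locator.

Offset from 180°W / 90°S: lon 76.87°, lat 29.14°.
Field: 76.87/20 → 3 → D, 29.14/10 → 2 → C; chars DC.
Square: 16.87/2 → 8, 9.14/1 → 9; chars 89.

DC89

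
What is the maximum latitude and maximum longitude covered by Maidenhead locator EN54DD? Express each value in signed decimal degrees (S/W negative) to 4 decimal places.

44.1667, -89.6667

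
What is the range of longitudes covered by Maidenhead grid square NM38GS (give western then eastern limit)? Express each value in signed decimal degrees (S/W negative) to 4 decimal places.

86.5000, 86.5833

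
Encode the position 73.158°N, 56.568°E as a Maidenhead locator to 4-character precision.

Shift to the Maidenhead origin (180°W, 90°S): lon 236.57, lat 163.16.
Field (20°×10°, letters A–R): 236.57/20 → 11 → L, 163.16/10 → 16 → Q; chars LQ.
Square (2°×1°, digits 0–9): 16.57/2 → 8, 3.16/1 → 3; chars 83.

LQ83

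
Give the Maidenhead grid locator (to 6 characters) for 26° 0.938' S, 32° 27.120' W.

Shift to the Maidenhead origin (180°W, 90°S): lon 147.5480, lat 63.9844.
Field: 147.5480/20 → 7 → H, 63.9844/10 → 6 → G; chars HG.
Square: 7.5480/2 → 3, 3.9844/1 → 3; chars 33.
Subsquare: 1.5480/0.0833333 → 18 → s, 0.9844/0.0416667 → 23 → x; chars sx.

HG33sx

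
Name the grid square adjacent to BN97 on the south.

BN96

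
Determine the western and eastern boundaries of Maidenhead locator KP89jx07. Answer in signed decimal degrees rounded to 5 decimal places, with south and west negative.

36.75000, 36.75833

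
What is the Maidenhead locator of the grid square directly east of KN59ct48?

Longitude extended square 4; +1 → 5.
The latitude characters are unchanged.

KN59ct58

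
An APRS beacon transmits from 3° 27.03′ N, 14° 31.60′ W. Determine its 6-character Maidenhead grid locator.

IJ23rk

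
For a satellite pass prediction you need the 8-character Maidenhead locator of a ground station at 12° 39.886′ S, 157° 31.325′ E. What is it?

Offset from 180°W / 90°S: lon 337.52208°, lat 77.33523°.
Field: lon ⌊337.52208/20⌋ = 16 → Q; lat ⌊77.33523/10⌋ = 7 → H.
Square: lon ⌊17.52208/2⌋ = 8; lat ⌊7.33523/1⌋ = 7.
Subsquare: lon ⌊1.52208/0.0833333⌋ = 18 → s; lat ⌊0.33523/0.0416667⌋ = 8 → i.
Extended square: lon ⌊0.02208/0.00833333⌋ = 2; lat ⌊0.00190/0.00416667⌋ = 0.

QH87si20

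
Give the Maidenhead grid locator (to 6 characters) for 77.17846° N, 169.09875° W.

AQ57ke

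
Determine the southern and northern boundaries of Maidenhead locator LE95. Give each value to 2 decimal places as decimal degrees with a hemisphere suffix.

Field L=11, E=4: +11·20° lon, +4·10° lat → SW at lon 40°, lat -50°.
Square 9, 5: +9·2° lon, +5·1° lat → SW at lon 58°, lat -45°.
Cell spans 2° lon × 1° lat.
south 45.00° S, north 44.00° S.

45.00° S, 44.00° S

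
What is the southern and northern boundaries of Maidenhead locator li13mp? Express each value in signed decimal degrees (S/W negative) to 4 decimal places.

-6.3750, -6.3333

Field L=11, I=8: +11·20° lon, +8·10° lat → SW at lon 40°, lat -10°.
Square 1, 3: +1·2° lon, +3·1° lat → SW at lon 42°, lat -7°.
Subsquare m=12, p=15: +12·0.0833333° lon, +15·0.0416667° lat → SW at lon 43°, lat -6.375°.
Cell spans 0.0833333° lon × 0.0416667° lat.
south -6.3750, north -6.3333.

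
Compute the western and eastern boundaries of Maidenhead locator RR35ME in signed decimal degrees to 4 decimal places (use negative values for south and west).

167.0000, 167.0833

Field R=17, R=17: +17·20° lon, +17·10° lat → SW at lon 160°, lat 80°.
Square 3, 5: +3·2° lon, +5·1° lat → SW at lon 166°, lat 85°.
Subsquare m=12, e=4: +12·0.0833333° lon, +4·0.0416667° lat → SW at lon 167°, lat 85.1667°.
Cell spans 0.0833333° lon × 0.0416667° lat.
west 167.0000, east 167.0833.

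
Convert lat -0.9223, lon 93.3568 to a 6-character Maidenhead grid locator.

Shift to the Maidenhead origin (180°W, 90°S): lon 273.3568, lat 89.0777.
Field: lon ⌊273.3568/20⌋ = 13 → N; lat ⌊89.0777/10⌋ = 8 → I.
Square: lon ⌊13.3568/2⌋ = 6; lat ⌊9.0777/1⌋ = 9.
Subsquare: lon ⌊1.3568/0.0833333⌋ = 16 → q; lat ⌊0.0777/0.0416667⌋ = 1 → b.

NI69qb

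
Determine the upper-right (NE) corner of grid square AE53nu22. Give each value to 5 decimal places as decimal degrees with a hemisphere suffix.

46.15417° S, 168.89167° W

Field A=0, E=4: +0·20° lon, +4·10° lat → SW at lon -180°, lat -50°.
Square 5, 3: +5·2° lon, +3·1° lat → SW at lon -170°, lat -47°.
Subsquare n=13, u=20: +13·0.0833333° lon, +20·0.0416667° lat → SW at lon -168.917°, lat -46.1667°.
Extended square 2, 2: +2·0.00833333° lon, +2·0.00416667° lat → SW at lon -168.9°, lat -46.1583°.
Cell spans 0.00833333° lon × 0.00416667° lat. NE corner is SW corner plus one full cell.
latitude 46.15417° S, longitude 168.89167° W.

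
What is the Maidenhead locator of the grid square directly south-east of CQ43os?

CQ43pr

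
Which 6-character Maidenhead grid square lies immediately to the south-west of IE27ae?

Longitude subsquare a = 0; −1 → -1, wraps to 23 = x, carry into square.
Longitude square 2; −1 → 1.
Latitude subsquare e = 4; −1 → 3 = d.

IE17xd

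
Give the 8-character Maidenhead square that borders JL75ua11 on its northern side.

JL75ua12

Latitude extended square 1; +1 → 2.
The longitude characters are unchanged.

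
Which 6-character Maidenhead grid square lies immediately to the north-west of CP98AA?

CP88xb

Longitude subsquare a = 0; −1 → -1, wraps to 23 = x, carry into square.
Longitude square 9; −1 → 8.
Latitude subsquare a = 0; +1 → 1 = b.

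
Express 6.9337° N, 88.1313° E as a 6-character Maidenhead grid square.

NJ46bw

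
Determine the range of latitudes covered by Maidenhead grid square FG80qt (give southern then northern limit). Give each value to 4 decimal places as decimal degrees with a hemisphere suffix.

Field F=5, G=6: +5·20° lon, +6·10° lat → SW at lon -80°, lat -30°.
Square 8, 0: +8·2° lon, +0·1° lat → SW at lon -64°, lat -30°.
Subsquare q=16, t=19: +16·0.0833333° lon, +19·0.0416667° lat → SW at lon -62.6667°, lat -29.2083°.
Cell spans 0.0833333° lon × 0.0416667° lat.
south 29.2083° S, north 29.1667° S.

29.2083° S, 29.1667° S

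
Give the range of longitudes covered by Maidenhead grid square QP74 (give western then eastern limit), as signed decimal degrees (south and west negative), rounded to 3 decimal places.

154.000, 156.000

Field Q=16, P=15: +16·20° lon, +15·10° lat → SW at lon 140°, lat 60°.
Square 7, 4: +7·2° lon, +4·1° lat → SW at lon 154°, lat 64°.
Cell spans 2° lon × 1° lat.
west 154.000, east 156.000.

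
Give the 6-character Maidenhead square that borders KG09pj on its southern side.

KG09pi

Latitude subsquare j = 9; −1 → 8 = i.
The longitude characters are unchanged.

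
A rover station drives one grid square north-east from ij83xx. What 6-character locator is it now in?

IJ94aa

Longitude subsquare x = 23; +1 → 24, wraps to 0 = a, carry into square.
Longitude square 8; +1 → 9.
Latitude subsquare x = 23; +1 → 24, wraps to 0 = a, carry into square.
Latitude square 3; +1 → 4.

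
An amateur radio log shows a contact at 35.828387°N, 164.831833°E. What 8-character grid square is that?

RM25jt98

Shift to the Maidenhead origin (180°W, 90°S): lon 344.83183, lat 125.82839.
Field: 344.83183/20 → 17 → R, 125.82839/10 → 12 → M; chars RM.
Square: 4.83183/2 → 2, 5.82839/1 → 5; chars 25.
Subsquare: 0.83183/0.0833333 → 9 → j, 0.82839/0.0416667 → 19 → t; chars jt.
Extended square: 0.08183/0.00833333 → 9, 0.03672/0.00416667 → 8; chars 98.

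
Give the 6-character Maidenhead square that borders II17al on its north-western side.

Longitude subsquare a = 0; −1 → -1, wraps to 23 = x, carry into square.
Longitude square 1; −1 → 0.
Latitude subsquare l = 11; +1 → 12 = m.

II07xm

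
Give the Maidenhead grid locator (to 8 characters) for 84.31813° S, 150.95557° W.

BA45mq53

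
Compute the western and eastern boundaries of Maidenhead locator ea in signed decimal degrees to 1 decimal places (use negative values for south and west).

-100.0, -80.0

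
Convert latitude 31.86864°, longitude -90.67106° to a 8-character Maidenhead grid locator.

EM41pu98

Shift to the Maidenhead origin (180°W, 90°S): lon 89.32894, lat 121.86864.
Field: 89.32894/20 → 4 → E, 121.86864/10 → 12 → M; chars EM.
Square: 9.32894/2 → 4, 1.86864/1 → 1; chars 41.
Subsquare: 1.32894/0.0833333 → 15 → p, 0.86864/0.0416667 → 20 → u; chars pu.
Extended square: 0.07894/0.00833333 → 9, 0.03531/0.00416667 → 8; chars 98.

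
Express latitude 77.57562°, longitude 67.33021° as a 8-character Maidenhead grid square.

MQ37pn98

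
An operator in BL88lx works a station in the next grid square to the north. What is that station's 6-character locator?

BL89la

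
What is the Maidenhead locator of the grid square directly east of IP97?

Longitude square 9; +1 → 10, wraps to 0, carry into field.
Longitude field I = 8; +1 → 9 = J.
The latitude characters are unchanged.

JP07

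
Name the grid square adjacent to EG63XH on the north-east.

EG73ai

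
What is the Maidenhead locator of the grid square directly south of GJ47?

GJ46

Latitude square 7; −1 → 6.
The longitude characters are unchanged.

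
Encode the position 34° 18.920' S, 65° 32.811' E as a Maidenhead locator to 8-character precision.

MF25sq54

Offset from 180°W / 90°S: lon 245.54685°, lat 55.68467°.
Field (20°×10°, letters A–R): 245.54685/20 → 12 → M, 55.68467/10 → 5 → F; chars MF.
Square (2°×1°, digits 0–9): 5.54685/2 → 2, 5.68467/1 → 5; chars 25.
Subsquare (5′×2.5′, letters a–x): 1.54685/0.0833333 → 18 → s, 0.68467/0.0416667 → 16 → q; chars sq.
Extended square (30″×15″, digits 0–9): 0.04685/0.00833333 → 5, 0.01800/0.00416667 → 4; chars 54.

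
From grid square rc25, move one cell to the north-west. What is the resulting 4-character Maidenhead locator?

Longitude square 2; −1 → 1.
Latitude square 5; +1 → 6.

RC16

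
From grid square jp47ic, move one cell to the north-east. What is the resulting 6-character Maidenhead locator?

JP47jd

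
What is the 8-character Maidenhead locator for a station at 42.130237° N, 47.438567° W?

GN62gd71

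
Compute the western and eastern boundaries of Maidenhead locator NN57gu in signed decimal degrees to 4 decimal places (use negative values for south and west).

90.5000, 90.5833

Field N=13, N=13: +13·20° lon, +13·10° lat → SW at lon 80°, lat 40°.
Square 5, 7: +5·2° lon, +7·1° lat → SW at lon 90°, lat 47°.
Subsquare g=6, u=20: +6·0.0833333° lon, +20·0.0416667° lat → SW at lon 90.5°, lat 47.8333°.
Cell spans 0.0833333° lon × 0.0416667° lat.
west 90.5000, east 90.5833.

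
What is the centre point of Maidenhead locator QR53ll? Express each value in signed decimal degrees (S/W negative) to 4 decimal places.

Field Q=16, R=17: +16·20° lon, +17·10° lat → SW at lon 140°, lat 80°.
Square 5, 3: +5·2° lon, +3·1° lat → SW at lon 150°, lat 83°.
Subsquare l=11, l=11: +11·0.0833333° lon, +11·0.0416667° lat → SW at lon 150.917°, lat 83.4583°.
Cell spans 0.0833333° lon × 0.0416667° lat. Centre is SW corner plus half of each.
latitude 83.4792, longitude 150.9583.

83.4792, 150.9583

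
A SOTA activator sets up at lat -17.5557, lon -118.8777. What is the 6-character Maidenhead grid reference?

DH02nk

Shift to the Maidenhead origin (180°W, 90°S): lon 61.1223, lat 72.4443.
Field (20°×10°, letters A–R): lon ⌊61.1223/20⌋ = 3 → D; lat ⌊72.4443/10⌋ = 7 → H.
Square (2°×1°, digits 0–9): lon ⌊1.1223/2⌋ = 0; lat ⌊2.4443/1⌋ = 2.
Subsquare (5′×2.5′, letters a–x): lon ⌊1.1223/0.0833333⌋ = 13 → n; lat ⌊0.4443/0.0416667⌋ = 10 → k.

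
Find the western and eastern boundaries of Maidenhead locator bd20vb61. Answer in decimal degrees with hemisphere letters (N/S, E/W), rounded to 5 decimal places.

Field B=1, D=3: +1·20° lon, +3·10° lat → SW at lon -160°, lat -60°.
Square 2, 0: +2·2° lon, +0·1° lat → SW at lon -156°, lat -60°.
Subsquare v=21, b=1: +21·0.0833333° lon, +1·0.0416667° lat → SW at lon -154.25°, lat -59.9583°.
Extended square 6, 1: +6·0.00833333° lon, +1·0.00416667° lat → SW at lon -154.2°, lat -59.9542°.
Cell spans 0.00833333° lon × 0.00416667° lat.
west 154.20000° W, east 154.19167° W.

154.20000° W, 154.19167° W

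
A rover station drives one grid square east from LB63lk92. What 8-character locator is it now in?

LB63mk02

Longitude extended square 9; +1 → 10, wraps to 0, carry into subsquare.
Longitude subsquare l = 11; +1 → 12 = m.
The latitude characters are unchanged.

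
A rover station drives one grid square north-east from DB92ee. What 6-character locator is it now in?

Longitude subsquare e = 4; +1 → 5 = f.
Latitude subsquare e = 4; +1 → 5 = f.

DB92ff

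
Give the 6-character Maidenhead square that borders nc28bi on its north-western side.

NC28aj

Longitude subsquare b = 1; −1 → 0 = a.
Latitude subsquare i = 8; +1 → 9 = j.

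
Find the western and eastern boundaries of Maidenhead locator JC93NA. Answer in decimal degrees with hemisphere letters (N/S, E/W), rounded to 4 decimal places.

Field J=9, C=2: +9·20° lon, +2·10° lat → SW at lon 0°, lat -70°.
Square 9, 3: +9·2° lon, +3·1° lat → SW at lon 18°, lat -67°.
Subsquare n=13, a=0: +13·0.0833333° lon, +0·0.0416667° lat → SW at lon 19.0833°, lat -67°.
Cell spans 0.0833333° lon × 0.0416667° lat.
west 19.0833° E, east 19.1667° E.

19.0833° E, 19.1667° E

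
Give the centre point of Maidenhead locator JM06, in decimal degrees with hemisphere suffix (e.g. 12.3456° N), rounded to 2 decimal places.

36.50° N, 1.00° E

Field J=9, M=12: +9·20° lon, +12·10° lat → SW at lon 0°, lat 30°.
Square 0, 6: +0·2° lon, +6·1° lat → SW at lon 0°, lat 36°.
Cell spans 2° lon × 1° lat. Centre is SW corner plus half of each.
latitude 36.50° N, longitude 1.00° E.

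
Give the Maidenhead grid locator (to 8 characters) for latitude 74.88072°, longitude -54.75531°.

GQ24ov91

Add 180° to longitude and 90° to latitude: 125.24469, 164.88072.
Field: 125.24469/20 → 6 → G, 164.88072/10 → 16 → Q; chars GQ.
Square: 5.24469/2 → 2, 4.88072/1 → 4; chars 24.
Subsquare: 1.24469/0.0833333 → 14 → o, 0.88072/0.0416667 → 21 → v; chars ov.
Extended square: 0.07802/0.00833333 → 9, 0.00572/0.00416667 → 1; chars 91.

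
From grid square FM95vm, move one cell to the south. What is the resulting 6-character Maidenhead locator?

FM95vl

Latitude subsquare m = 12; −1 → 11 = l.
The longitude characters are unchanged.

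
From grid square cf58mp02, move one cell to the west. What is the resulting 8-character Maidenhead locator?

CF58lp92

Longitude extended square 0; −1 → -1, wraps to 9, carry into subsquare.
Longitude subsquare m = 12; −1 → 11 = l.
The latitude characters are unchanged.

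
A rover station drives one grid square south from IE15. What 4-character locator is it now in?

IE14

Latitude square 5; −1 → 4.
The longitude characters are unchanged.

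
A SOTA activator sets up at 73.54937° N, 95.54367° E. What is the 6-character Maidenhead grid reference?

NQ73sn

Offset from 180°W / 90°S: lon 275.5437°, lat 163.5494°.
Field: 275.5437/20 → 13 → N, 163.5494/10 → 16 → Q; chars NQ.
Square: 15.5437/2 → 7, 3.5494/1 → 3; chars 73.
Subsquare: 1.5437/0.0833333 → 18 → s, 0.5494/0.0416667 → 13 → n; chars sn.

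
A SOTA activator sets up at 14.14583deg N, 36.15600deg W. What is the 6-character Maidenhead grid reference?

HK14wd

Offset from 180°W / 90°S: lon 143.8440°, lat 104.1458°.
Field: 143.8440/20 → 7 → H, 104.1458/10 → 10 → K; chars HK.
Square: 3.8440/2 → 1, 4.1458/1 → 4; chars 14.
Subsquare: 1.8440/0.0833333 → 22 → w, 0.1458/0.0416667 → 3 → d; chars wd.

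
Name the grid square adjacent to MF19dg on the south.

Latitude subsquare g = 6; −1 → 5 = f.
The longitude characters are unchanged.

MF19df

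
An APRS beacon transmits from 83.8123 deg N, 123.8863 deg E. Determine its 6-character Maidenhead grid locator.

Offset from 180°W / 90°S: lon 303.8863°, lat 173.8123°.
Field: lon ⌊303.8863/20⌋ = 15 → P; lat ⌊173.8123/10⌋ = 17 → R.
Square: lon ⌊3.8863/2⌋ = 1; lat ⌊3.8123/1⌋ = 3.
Subsquare: lon ⌊1.8863/0.0833333⌋ = 22 → w; lat ⌊0.8123/0.0416667⌋ = 19 → t.

PR13wt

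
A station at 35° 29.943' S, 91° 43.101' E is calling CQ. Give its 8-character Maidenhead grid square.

NF54um60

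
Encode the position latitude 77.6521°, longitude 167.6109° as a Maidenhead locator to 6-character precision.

RQ37tp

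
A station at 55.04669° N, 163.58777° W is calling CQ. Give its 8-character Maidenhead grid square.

Shift to the Maidenhead origin (180°W, 90°S): lon 16.41223, lat 145.04669.
Field: lon ⌊16.41223/20⌋ = 0 → A; lat ⌊145.04669/10⌋ = 14 → O.
Square: lon ⌊16.41223/2⌋ = 8; lat ⌊5.04669/1⌋ = 5.
Subsquare: lon ⌊0.41223/0.0833333⌋ = 4 → e; lat ⌊0.04669/0.0416667⌋ = 1 → b.
Extended square: lon ⌊0.07890/0.00833333⌋ = 9; lat ⌊0.00502/0.00416667⌋ = 1.

AO85eb91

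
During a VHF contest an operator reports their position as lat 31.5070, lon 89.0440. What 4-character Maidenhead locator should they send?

Add 180° to longitude and 90° to latitude: 269.04, 121.51.
Field: 269.04/20 → 13 → N, 121.51/10 → 12 → M; chars NM.
Square: 9.04/2 → 4, 1.51/1 → 1; chars 41.

NM41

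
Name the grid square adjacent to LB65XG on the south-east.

Longitude subsquare x = 23; +1 → 24, wraps to 0 = a, carry into square.
Longitude square 6; +1 → 7.
Latitude subsquare g = 6; −1 → 5 = f.

LB75af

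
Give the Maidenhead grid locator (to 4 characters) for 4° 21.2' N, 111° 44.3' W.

Offset from 180°W / 90°S: lon 68.26°, lat 94.35°.
Field: 68.26/20 → 3 → D, 94.35/10 → 9 → J; chars DJ.
Square: 8.26/2 → 4, 4.35/1 → 4; chars 44.

DJ44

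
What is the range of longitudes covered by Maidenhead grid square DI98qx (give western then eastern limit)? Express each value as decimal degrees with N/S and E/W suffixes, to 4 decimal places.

100.6667° W, 100.5833° W

Field D=3, I=8: +3·20° lon, +8·10° lat → SW at lon -120°, lat -10°.
Square 9, 8: +9·2° lon, +8·1° lat → SW at lon -102°, lat -2°.
Subsquare q=16, x=23: +16·0.0833333° lon, +23·0.0416667° lat → SW at lon -100.667°, lat -1.04167°.
Cell spans 0.0833333° lon × 0.0416667° lat.
west 100.6667° W, east 100.5833° W.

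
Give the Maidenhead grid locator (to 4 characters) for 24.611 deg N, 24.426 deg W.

HL74

Shift to the Maidenhead origin (180°W, 90°S): lon 155.57, lat 114.61.
Field: 155.57/20 → 7 → H, 114.61/10 → 11 → L; chars HL.
Square: 15.57/2 → 7, 4.61/1 → 4; chars 74.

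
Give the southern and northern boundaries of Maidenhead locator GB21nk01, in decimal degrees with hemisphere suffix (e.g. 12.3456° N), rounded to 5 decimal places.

Field G=6, B=1: +6·20° lon, +1·10° lat → SW at lon -60°, lat -80°.
Square 2, 1: +2·2° lon, +1·1° lat → SW at lon -56°, lat -79°.
Subsquare n=13, k=10: +13·0.0833333° lon, +10·0.0416667° lat → SW at lon -54.9167°, lat -78.5833°.
Extended square 0, 1: +0·0.00833333° lon, +1·0.00416667° lat → SW at lon -54.9167°, lat -78.5792°.
Cell spans 0.00833333° lon × 0.00416667° lat.
south 78.57917° S, north 78.57500° S.

78.57917° S, 78.57500° S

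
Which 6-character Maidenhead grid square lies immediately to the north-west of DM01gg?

DM01fh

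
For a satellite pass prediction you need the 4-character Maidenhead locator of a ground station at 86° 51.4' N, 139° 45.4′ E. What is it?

Shift to the Maidenhead origin (180°W, 90°S): lon 319.76, lat 176.86.
Field: 319.76/20 → 15 → P, 176.86/10 → 17 → R; chars PR.
Square: 19.76/2 → 9, 6.86/1 → 6; chars 96.

PR96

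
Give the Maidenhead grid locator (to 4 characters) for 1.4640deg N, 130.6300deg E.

Add 180° to longitude and 90° to latitude: 310.63, 91.46.
Field (20°×10°, letters A–R): lon ⌊310.63/20⌋ = 15 → P; lat ⌊91.46/10⌋ = 9 → J.
Square (2°×1°, digits 0–9): lon ⌊10.63/2⌋ = 5; lat ⌊1.46/1⌋ = 1.

PJ51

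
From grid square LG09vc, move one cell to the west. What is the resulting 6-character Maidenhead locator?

LG09uc

Longitude subsquare v = 21; −1 → 20 = u.
The latitude characters are unchanged.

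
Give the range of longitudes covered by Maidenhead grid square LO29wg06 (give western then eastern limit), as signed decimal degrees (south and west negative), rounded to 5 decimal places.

45.83333, 45.84167

Field L=11, O=14: +11·20° lon, +14·10° lat → SW at lon 40°, lat 50°.
Square 2, 9: +2·2° lon, +9·1° lat → SW at lon 44°, lat 59°.
Subsquare w=22, g=6: +22·0.0833333° lon, +6·0.0416667° lat → SW at lon 45.8333°, lat 59.25°.
Extended square 0, 6: +0·0.00833333° lon, +6·0.00416667° lat → SW at lon 45.8333°, lat 59.275°.
Cell spans 0.00833333° lon × 0.00416667° lat.
west 45.83333, east 45.84167.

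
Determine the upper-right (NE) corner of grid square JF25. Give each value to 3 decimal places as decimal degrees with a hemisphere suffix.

Field J=9, F=5: +9·20° lon, +5·10° lat → SW at lon 0°, lat -40°.
Square 2, 5: +2·2° lon, +5·1° lat → SW at lon 4°, lat -35°.
Cell spans 2° lon × 1° lat. NE corner is SW corner plus one full cell.
latitude 34.000° S, longitude 6.000° E.

34.000° S, 6.000° E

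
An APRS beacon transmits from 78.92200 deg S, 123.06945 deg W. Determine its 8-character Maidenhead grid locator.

CB81lb18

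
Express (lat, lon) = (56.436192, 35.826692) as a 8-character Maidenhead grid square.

KO76vk94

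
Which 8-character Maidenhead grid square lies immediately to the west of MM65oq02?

MM65nq92

Longitude extended square 0; −1 → -1, wraps to 9, carry into subsquare.
Longitude subsquare o = 14; −1 → 13 = n.
The latitude characters are unchanged.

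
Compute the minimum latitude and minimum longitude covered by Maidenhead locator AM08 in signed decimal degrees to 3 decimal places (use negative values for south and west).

38.000, -180.000

Field A=0, M=12: +0·20° lon, +12·10° lat → SW at lon -180°, lat 30°.
Square 0, 8: +0·2° lon, +8·1° lat → SW at lon -180°, lat 38°.
latitude 38.000, longitude -180.000.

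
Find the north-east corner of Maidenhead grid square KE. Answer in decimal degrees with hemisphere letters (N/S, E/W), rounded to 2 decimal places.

40.00° S, 40.00° E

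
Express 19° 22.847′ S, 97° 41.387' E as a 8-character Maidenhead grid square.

NH80uo28

Offset from 180°W / 90°S: lon 277.68978°, lat 70.61922°.
Field: 277.68978/20 → 13 → N, 70.61922/10 → 7 → H; chars NH.
Square: 17.68978/2 → 8, 0.61922/1 → 0; chars 80.
Subsquare: 1.68978/0.0833333 → 20 → u, 0.61922/0.0416667 → 14 → o; chars uo.
Extended square: 0.02312/0.00833333 → 2, 0.03588/0.00416667 → 8; chars 28.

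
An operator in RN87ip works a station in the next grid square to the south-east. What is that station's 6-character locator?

RN87jo

Longitude subsquare i = 8; +1 → 9 = j.
Latitude subsquare p = 15; −1 → 14 = o.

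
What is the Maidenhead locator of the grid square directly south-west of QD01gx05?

QD01fx94

Longitude extended square 0; −1 → -1, wraps to 9, carry into subsquare.
Longitude subsquare g = 6; −1 → 5 = f.
Latitude extended square 5; −1 → 4.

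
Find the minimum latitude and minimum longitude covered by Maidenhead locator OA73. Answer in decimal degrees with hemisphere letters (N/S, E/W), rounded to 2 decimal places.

87.00° S, 114.00° E

Field O=14, A=0: +14·20° lon, +0·10° lat → SW at lon 100°, lat -90°.
Square 7, 3: +7·2° lon, +3·1° lat → SW at lon 114°, lat -87°.
latitude 87.00° S, longitude 114.00° E.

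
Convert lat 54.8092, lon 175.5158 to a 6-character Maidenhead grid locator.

RO74st

Shift to the Maidenhead origin (180°W, 90°S): lon 355.5158, lat 144.8092.
Field (20°×10°, letters A–R): lon ⌊355.5158/20⌋ = 17 → R; lat ⌊144.8092/10⌋ = 14 → O.
Square (2°×1°, digits 0–9): lon ⌊15.5158/2⌋ = 7; lat ⌊4.8092/1⌋ = 4.
Subsquare (5′×2.5′, letters a–x): lon ⌊1.5158/0.0833333⌋ = 18 → s; lat ⌊0.8092/0.0416667⌋ = 19 → t.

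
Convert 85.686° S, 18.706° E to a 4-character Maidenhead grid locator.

JA94

Shift to the Maidenhead origin (180°W, 90°S): lon 198.71, lat 4.31.
Field (20°×10°, letters A–R): 198.71/20 → 9 → J, 4.31/10 → 0 → A; chars JA.
Square (2°×1°, digits 0–9): 18.71/2 → 9, 4.31/1 → 4; chars 94.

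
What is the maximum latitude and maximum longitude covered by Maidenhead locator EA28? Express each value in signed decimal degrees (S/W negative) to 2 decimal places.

Field E=4, A=0: +4·20° lon, +0·10° lat → SW at lon -100°, lat -90°.
Square 2, 8: +2·2° lon, +8·1° lat → SW at lon -96°, lat -82°.
Cell spans 2° lon × 1° lat. NE corner is SW corner plus one full cell.
latitude -81.00, longitude -94.00.

-81.00, -94.00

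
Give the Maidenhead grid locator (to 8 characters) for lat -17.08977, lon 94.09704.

Shift to the Maidenhead origin (180°W, 90°S): lon 274.09704, lat 72.91023.
Field: 274.09704/20 → 13 → N, 72.91023/10 → 7 → H; chars NH.
Square: 14.09704/2 → 7, 2.91023/1 → 2; chars 72.
Subsquare: 0.09704/0.0833333 → 1 → b, 0.91023/0.0416667 → 21 → v; chars bv.
Extended square: 0.01371/0.00833333 → 1, 0.03523/0.00416667 → 8; chars 18.

NH72bv18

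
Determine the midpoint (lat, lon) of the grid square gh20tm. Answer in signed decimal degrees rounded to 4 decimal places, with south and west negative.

Field G=6, H=7: +6·20° lon, +7·10° lat → SW at lon -60°, lat -20°.
Square 2, 0: +2·2° lon, +0·1° lat → SW at lon -56°, lat -20°.
Subsquare t=19, m=12: +19·0.0833333° lon, +12·0.0416667° lat → SW at lon -54.4167°, lat -19.5°.
Cell spans 0.0833333° lon × 0.0416667° lat. Centre is SW corner plus half of each.
latitude -19.4792, longitude -54.3750.

-19.4792, -54.3750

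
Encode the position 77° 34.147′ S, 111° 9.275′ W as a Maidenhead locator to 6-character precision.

DB42kk

Shift to the Maidenhead origin (180°W, 90°S): lon 68.8454, lat 12.4309.
Field: 68.8454/20 → 3 → D, 12.4309/10 → 1 → B; chars DB.
Square: 8.8454/2 → 4, 2.4309/1 → 2; chars 42.
Subsquare: 0.8454/0.0833333 → 10 → k, 0.4309/0.0416667 → 10 → k; chars kk.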